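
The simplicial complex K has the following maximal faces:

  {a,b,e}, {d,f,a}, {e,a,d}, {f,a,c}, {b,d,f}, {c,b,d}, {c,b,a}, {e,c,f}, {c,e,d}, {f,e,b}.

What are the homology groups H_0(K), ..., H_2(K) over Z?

We work with the vertex ordering a < b < c < d < e < f. The simplices of K, each written with vertices in increasing order, are:

  0-simplices (6): a, b, c, d, e, f
  1-simplices (15): ab, ac, ad, ae, af, bc, bd, be, bf, cd, ce, cf, de, df, ef
  2-simplices (10): abc, abe, acf, ade, adf, bcd, bdf, bef, cde, cef

so the chain groups are C_0 ≅ Z^6, C_1 ≅ Z^15, C_2 ≅ Z^10.

∂_1: C_1 → C_0 sends each edge [p,q] (with p < q) to q − p. For instance
  ∂ef = f − e.
This gives a 6×15 integer matrix of rank 5; reducing to Smith normal form yields diagonal entries (1,1,1,1,1).

The boundary map ∂_2: C_2 → C_1 maps a triangle to the signed sum of its edges. For instance
  ∂ade = de − ae + ad,
  ∂bdf = df − bf + bd.
As a 15×10 matrix over Z this has rank 10, with invariant factors (1,1,1,1,1,1,1,1,1,2).

Computing H_k = (kernel of ∂_k) / (image of ∂_{k+1}):

  H_0: rank C_0 − rank ∂_1 = 6 − 5 = 1, and the invariant factors of ∂_1 are all 1, so H_0 = Z.
  H_1: rank ker ∂_1 − rank ∂_2 = (15 − 5) − 10 = 0, and ∂_2 has invariant factor 2 > 1, so H_1 = Z/2.
  H_2: rank ker ∂_2 − rank ∂_3 = (10 − 10) − 0 = 0, and there is no ∂_3, so H_2 = 0.

As a check, the Euler characteristic is 6 − 15 + 10 = 1, which agrees with 1 − 0 + 0 = 1.

H_0 = Z,  H_1 = Z/2,  H_2 = 0.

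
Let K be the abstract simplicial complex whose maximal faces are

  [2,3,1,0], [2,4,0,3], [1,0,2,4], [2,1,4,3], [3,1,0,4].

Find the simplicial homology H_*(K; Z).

Order the vertices as 0 < 1 < 2 < 3 < 4. Listing each simplex with vertices in this order, K has dimension 3 with simplices:

  0-simplices (5): [0], [1], [2], [3], [4]
  1-simplices (10): [0,1], [0,2], [0,3], [0,4], [1,2], [1,3], [1,4], [2,3], [2,4], [3,4]
  2-simplices (10): [0,1,2], [0,1,3], [0,1,4], [0,2,3], [0,2,4], [0,3,4], [1,2,3], [1,2,4], [1,3,4], [2,3,4]
  3-simplices (5): [0,1,2,3], [0,1,2,4], [0,1,3,4], [0,2,3,4], [1,2,3,4]

so the chain groups are C_0 ≅ Z^5, C_1 ≅ Z^10, C_2 ≅ Z^10, C_3 ≅ Z^5.

∂_1: C_1 → C_0 maps an edge to its endpoints' difference, ∂[p,q] = q − p. For instance
  ∂[1,4] = [4] − [1].
The resulting 5×10 matrix has rank 4, and its Smith normal form has invariant factors (1,1,1,1).

The boundary map ∂_2: C_2 → C_1 acts by ∂[p,q,r] = [q,r] − [p,r] + [p,q]. For instance
  ∂[1,3,4] = [3,4] − [1,4] + [1,3],
  ∂[2,3,4] = [3,4] − [2,4] + [2,3].
The resulting 10×10 matrix has rank 6, and its Smith normal form has invariant factors (1,1,1,1,1,1).

Boundary ∂_3: C_3 → C_2 sends each 3-simplex σ to the alternating sum Σ_i (−1)^i (σ with its i-th vertex removed). For instance
  ∂[0,2,3,4] = [2,3,4] − [0,3,4] + [0,2,4] − [0,2,3],
  ∂[0,1,3,4] = [1,3,4] − [0,3,4] + [0,1,4] − [0,1,3].
The 10×5 boundary matrix has rank 4 and Smith normal form diag(1,1,1,1).

Computing H_k = (kernel of ∂_k) / (image of ∂_{k+1}):

  H_0: rank C_0 − rank ∂_1 = 5 − 4 = 1, and the invariant factors of ∂_1 are all 1, so H_0 ≅ Z.
  H_1: rank ker ∂_1 − rank ∂_2 = (10 − 4) − 6 = 0, and the invariant factors of ∂_2 are all 1, so H_1 ≅ 0.
  H_2: rank ker ∂_2 − rank ∂_3 = (10 − 6) − 4 = 0, and the invariant factors of ∂_3 are all 1, so H_2 ≅ 0.
  H_3: rank ker ∂_3 − rank ∂_4 = (5 − 4) − 0 = 1, and there is no ∂_4, so H_3 ≅ Z.

As a check, the Euler characteristic is 5 − 10 + 10 − 5 = 0, which agrees with 1 − 0 + 0 − 1 = 0.

H_0 = Z,  H_1 = 0,  H_2 = 0,  H_3 = Z.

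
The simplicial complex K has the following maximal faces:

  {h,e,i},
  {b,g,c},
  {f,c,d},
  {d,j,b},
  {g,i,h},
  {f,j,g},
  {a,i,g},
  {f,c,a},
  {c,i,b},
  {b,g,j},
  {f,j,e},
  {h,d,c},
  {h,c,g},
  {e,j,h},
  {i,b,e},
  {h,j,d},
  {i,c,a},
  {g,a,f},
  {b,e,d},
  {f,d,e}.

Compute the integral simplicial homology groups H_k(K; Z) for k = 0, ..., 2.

H_0 = Z,  H_1 = Z ⊕ Z/2,  H_2 = 0.

Order the vertices as a < b < c < d < e < f < g < h < i < j. Listing each simplex with vertices in this order, K has dimension 2 with simplices:

  0-simplices (10): a, b, c, d, e, f, g, h, i, j
  1-simplices (30): ac, af, ag, ai, bc, bd, be, bg, bi, bj, cd, cf, cg, ch, ci, de, df, dh, dj, ef, eh, ei, ej, fg, fj, gh, gi, gj, hi, hj
  2-simplices (20): acf, aci, afg, agi, bcg, bci, bde, bdj, bei, bgj, cdf, cdh, cgh, def, dhj, efj, ehi, ehj, fgj, ghi

Hence C_0 ≅ Z^10, C_1 ≅ Z^30, C_2 ≅ Z^20.

The boundary map ∂_1: C_1 → C_0 maps an edge to its endpoints' difference, ∂[p,q] = q − p.
The resulting 10×30 matrix has rank 9, and its Smith normal form has invariant factors (1,1,1,1,1,1,1,1,1).

The boundary map ∂_2: C_2 → C_1 sends each 2-simplex [p,q,r] to [q,r] − [p,r] + [p,q]. For instance
  ∂efj = fj − ej + ef,
  ∂cdh = dh − ch + cd.
This gives a 30×20 integer matrix of rank 20; reducing to Smith normal form yields diagonal entries (1,1,1,1,1,1,1,1,1,1,1,1,1,1,1,1,1,1,1,2).

From H_k ≅ ker(∂_k) / im(∂_{k+1}) we obtain:

  H_0: rank C_0 − rank ∂_1 = 10 − 9 = 1, and the invariant factors of ∂_1 are all 1, so H_0 ≅ Z.
  H_1: rank ker ∂_1 − rank ∂_2 = (30 − 9) − 20 = 1, and ∂_2 has invariant factor 2 > 1, so H_1 ≅ Z ⊕ Z/2.
  H_2: rank ker ∂_2 − rank ∂_3 = (20 − 20) − 0 = 0, and there is no ∂_3, so H_2 ≅ 0.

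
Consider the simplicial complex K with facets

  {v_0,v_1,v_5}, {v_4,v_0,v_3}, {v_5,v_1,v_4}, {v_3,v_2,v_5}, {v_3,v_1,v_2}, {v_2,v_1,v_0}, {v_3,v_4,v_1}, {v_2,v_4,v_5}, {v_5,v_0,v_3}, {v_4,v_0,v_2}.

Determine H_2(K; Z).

We work with the vertex ordering v_0 < v_1 < v_2 < v_3 < v_4 < v_5. The simplices of K, each written with vertices in increasing order, are:

  0-simplices (6): [v_0], [v_1], [v_2], [v_3], [v_4], [v_5]
  1-simplices (15): (15 of them)
  2-simplices (10): [v_0,v_1,v_2], [v_0,v_1,v_5], [v_0,v_2,v_4], [v_0,v_3,v_4], [v_0,v_3,v_5], [v_1,v_2,v_3], [v_1,v_3,v_4], [v_1,v_4,v_5], [v_2,v_3,v_5], [v_2,v_4,v_5]

so the chain groups are C_0 ≅ Z^6, C_1 ≅ Z^15, C_2 ≅ Z^10.

∂_1: C_1 → C_0 sends each edge [p,q] (with p < q) to q − p.
As a 6×15 matrix over Z this has rank 5, with invariant factors (1,1,1,1,1).

∂_2: C_2 → C_1 acts by ∂[p,q,r] = [q,r] − [p,r] + [p,q]. For instance
  ∂[v_1,v_2,v_3] = [v_2,v_3] − [v_1,v_3] + [v_1,v_2],
  ∂[v_2,v_3,v_5] = [v_3,v_5] − [v_2,v_5] + [v_2,v_3].
As a 15×10 matrix over Z this has rank 10, with invariant factors (1,1,1,1,1,1,1,1,1,2).

Now H_k = ker ∂_k / im ∂_{k+1}, so:

  H_2: rank ker ∂_2 − rank ∂_3 = (10 − 10) − 0 = 0, and there is no ∂_3, so H_2 = 0.

H_2 = 0.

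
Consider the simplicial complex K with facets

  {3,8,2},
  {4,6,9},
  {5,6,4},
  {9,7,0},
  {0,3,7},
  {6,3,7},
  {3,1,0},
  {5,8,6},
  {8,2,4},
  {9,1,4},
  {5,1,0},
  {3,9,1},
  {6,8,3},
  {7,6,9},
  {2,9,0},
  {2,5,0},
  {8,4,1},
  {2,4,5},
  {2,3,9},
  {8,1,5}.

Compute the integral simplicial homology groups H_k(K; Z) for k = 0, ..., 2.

K has 10 vertices, 30 edges, 20 triangles.
rank ∂_0 = 0, rank ∂_1 = 9 ⇒ b_0 = 10 − 0 − 9 = 1; all invariant factors of ∂_1 are 1 so no torsion. So H_0 ≅ Z.
rank ∂_1 = 9, rank ∂_2 = 20 ⇒ b_1 = 30 − 9 − 20 = 1; ∂_2 has invariant factor(s) [2] giving torsion. So H_1 ≅ Z ⊕ Z/2.
rank ∂_2 = 20, rank ∂_3 = 0 ⇒ b_2 = 20 − 20 − 0 = 0. So H_2 ≅ 0.

H_0 ≅ Z,  H_1 ≅ Z ⊕ Z/2,  H_2 = 0.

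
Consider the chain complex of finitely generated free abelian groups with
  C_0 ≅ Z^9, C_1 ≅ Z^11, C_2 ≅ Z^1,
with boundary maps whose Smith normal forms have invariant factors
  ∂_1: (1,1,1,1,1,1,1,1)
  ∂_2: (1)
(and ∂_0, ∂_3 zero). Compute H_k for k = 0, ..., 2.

H_0: b_0 = 9 − 0 − 8 = 1; torsion from ∂_1 factors > 1: none. So H_0 = Z.
H_1: b_1 = 11 − 8 − 1 = 2; torsion from ∂_2 factors > 1: none. So H_1 = Z^2.
H_2: b_2 = 1 − 1 − 0 = 0; torsion from ∂_3 factors > 1: none. So H_2 = 0.

H_0 = Z,  H_1 = Z^2,  H_2 = 0.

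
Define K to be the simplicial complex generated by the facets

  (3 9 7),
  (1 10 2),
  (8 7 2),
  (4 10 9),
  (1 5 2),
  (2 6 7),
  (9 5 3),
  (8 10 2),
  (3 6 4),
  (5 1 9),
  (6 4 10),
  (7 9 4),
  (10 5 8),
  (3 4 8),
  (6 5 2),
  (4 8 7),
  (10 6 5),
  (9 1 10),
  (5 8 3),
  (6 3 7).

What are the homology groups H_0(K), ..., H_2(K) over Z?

H_0 ≅ Z,  H_1 ≅ Z × Z/2,  H_2 = 0.

Order the vertices as 1 < 2 < 3 < 4 < 5 < 6 < 7 < 8 < 9 < 10. Listing each simplex with vertices in this order, K has dimension 2 with simplices:

  0-simplices (10): [1], [2], [3], [4], [5], [6], [7], [8], [9], [10]
  1-simplices (30): (30 of them)
  2-simplices (20): (20 of them)

Hence C_0 ≅ Z^10, C_1 ≅ Z^30, C_2 ≅ Z^20.

The boundary map ∂_1: C_1 → C_0 sends each edge [p,q] (with p < q) to q − p.
As a 10×30 matrix over Z this has rank 9, with invariant factors (1,1,1,1,1,1,1,1,1).

Boundary ∂_2: C_2 → C_1 acts by ∂[p,q,r] = [q,r] − [p,r] + [p,q]. For instance
  ∂[5,6,10] = [6,10] − [5,10] + [5,6],
  ∂[4,7,8] = [7,8] − [4,8] + [4,7].
This gives a 30×20 integer matrix of rank 20; reducing to Smith normal form yields diagonal entries (1,1,1,1,1,1,1,1,1,1,1,1,1,1,1,1,1,1,1,2).

Computing H_k = (kernel of ∂_k) / (image of ∂_{k+1}):

  H_0: rank C_0 − rank ∂_1 = 10 − 9 = 1, and the invariant factors of ∂_1 are all 1, so H_0 = Z.
  H_1: rank ker ∂_1 − rank ∂_2 = (30 − 9) − 20 = 1, and ∂_2 has invariant factor 2 > 1, so H_1 = Z × Z/2.
  H_2: rank ker ∂_2 − rank ∂_3 = (20 − 20) − 0 = 0, and there is no ∂_3, so H_2 = 0.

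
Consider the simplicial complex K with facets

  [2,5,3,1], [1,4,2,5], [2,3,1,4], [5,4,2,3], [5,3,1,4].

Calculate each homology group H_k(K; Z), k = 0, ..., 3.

We work with the vertex ordering 1 < 2 < 3 < 4 < 5. The simplices of K, each written with vertices in increasing order, are:

  0-simplices (5): [1], [2], [3], [4], [5]
  1-simplices (10): [1,2], [1,3], [1,4], [1,5], [2,3], [2,4], [2,5], [3,4], [3,5], [4,5]
  2-simplices (10): [1,2,3], [1,2,4], [1,2,5], [1,3,4], [1,3,5], [1,4,5], [2,3,4], [2,3,5], [2,4,5], [3,4,5]
  3-simplices (5): [1,2,3,4], [1,2,3,5], [1,2,4,5], [1,3,4,5], [2,3,4,5]

Hence C_0 ≅ Z^5, C_1 ≅ Z^10, C_2 ≅ Z^10, C_3 ≅ Z^5.

The boundary map ∂_1: C_1 → C_0 is given by ∂[p,q] = [q] − [p]. For instance
  ∂[2,3] = [3] − [2].
This gives a 5×10 integer matrix of rank 4; reducing to Smith normal form yields diagonal entries (1,1,1,1).

The boundary map ∂_2: C_2 → C_1 maps a triangle to the signed sum of its edges. For instance
  ∂[1,3,4] = [3,4] − [1,4] + [1,3],
  ∂[2,3,4] = [3,4] − [2,4] + [2,3].
The 10×10 boundary matrix has rank 6 and Smith normal form diag(1,1,1,1,1,1).

Boundary ∂_3: C_3 → C_2 sends each 3-simplex σ to the alternating sum Σ_i (−1)^i (σ with its i-th vertex removed). For instance
  ∂[2,3,4,5] = [3,4,5] − [2,4,5] + [2,3,5] − [2,3,4],
  ∂[1,2,3,5] = [2,3,5] − [1,3,5] + [1,2,5] − [1,2,3].
As a 10×5 matrix over Z this has rank 4, with invariant factors (1,1,1,1).

Reading off H_k = ker ∂_k / im ∂_{k+1}:

  H_0: rank C_0 − rank ∂_1 = 5 − 4 = 1, and the invariant factors of ∂_1 are all 1, so H_0 ≅ Z.
  H_1: rank ker ∂_1 − rank ∂_2 = (10 − 4) − 6 = 0, and the invariant factors of ∂_2 are all 1, so H_1 ≅ 0.
  H_2: rank ker ∂_2 − rank ∂_3 = (10 − 6) − 4 = 0, and the invariant factors of ∂_3 are all 1, so H_2 ≅ 0.
  H_3: rank ker ∂_3 − rank ∂_4 = (5 − 4) − 0 = 1, and there is no ∂_4, so H_3 ≅ Z.

As a check, the Euler characteristic is 5 − 10 + 10 − 5 = 0, which agrees with 1 − 0 + 0 − 1 = 0.

H_0 ≅ Z,  H_1 = 0,  H_2 = 0,  H_3 ≅ Z.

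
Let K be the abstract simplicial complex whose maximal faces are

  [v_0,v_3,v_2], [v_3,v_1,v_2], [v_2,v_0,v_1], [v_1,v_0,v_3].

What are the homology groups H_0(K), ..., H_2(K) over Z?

Take the total order v_0 < v_1 < v_2 < v_3 on the vertex set. Then K (dimension 2) consists of the simplices:

  0-simplices (4): [v_0], [v_1], [v_2], [v_3]
  1-simplices (6): [v_0,v_1], [v_0,v_2], [v_0,v_3], [v_1,v_2], [v_1,v_3], [v_2,v_3]
  2-simplices (4): [v_0,v_1,v_2], [v_0,v_1,v_3], [v_0,v_2,v_3], [v_1,v_2,v_3]

Hence C_0 ≅ Z^4, C_1 ≅ Z^6, C_2 ≅ Z^4.

The boundary map ∂_1: C_1 → C_0 is given by ∂[p,q] = [q] − [p]. For instance
  ∂[v_0,v_2] = [v_2] − [v_0].
This gives a 4×6 integer matrix of rank 3; reducing to Smith normal form yields diagonal entries (1,1,1).

The boundary map ∂_2: C_2 → C_1 acts by ∂[p,q,r] = [q,r] − [p,r] + [p,q]. For instance
  ∂[v_0,v_1,v_2] = [v_1,v_2] − [v_0,v_2] + [v_0,v_1],
  ∂[v_0,v_2,v_3] = [v_2,v_3] − [v_0,v_3] + [v_0,v_2].
As a 6×4 matrix over Z this has rank 3, with invariant factors (1,1,1).

Now H_k = ker ∂_k / im ∂_{k+1}, so:

  H_0: rank C_0 − rank ∂_1 = 4 − 3 = 1, and the invariant factors of ∂_1 are all 1, so H_0 = Z.
  H_1: rank ker ∂_1 − rank ∂_2 = (6 − 3) − 3 = 0, and the invariant factors of ∂_2 are all 1, so H_1 = 0.
  H_2: rank ker ∂_2 − rank ∂_3 = (4 − 3) − 0 = 1, and there is no ∂_3, so H_2 = Z.

As a check, the Euler characteristic is 4 − 6 + 4 = 2, which agrees with 1 − 0 + 1 = 2.

H_0 ≅ Z,  H_1 = 0,  H_2 ≅ Z.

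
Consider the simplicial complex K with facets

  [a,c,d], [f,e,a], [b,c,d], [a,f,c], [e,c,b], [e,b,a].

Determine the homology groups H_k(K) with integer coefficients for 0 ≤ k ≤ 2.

We work with the vertex ordering a < b < c < d < e < f. The simplices of K, each written with vertices in increasing order, are:

  0-simplices (6): a, b, c, d, e, f
  1-simplices (12): ab, ac, ad, ae, af, bc, bd, be, cd, ce, cf, ef
  2-simplices (6): abe, acd, acf, aef, bcd, bce

so the chain groups are C_0 ≅ Z^6, C_1 ≅ Z^12, C_2 ≅ Z^6.

∂_1: C_1 → C_0 maps an edge to its endpoints' difference, ∂[p,q] = q − p. For instance
  ∂bd = d − b.
The resulting 6×12 matrix has rank 5, and its Smith normal form has invariant factors (1,1,1,1,1).

The boundary map ∂_2: C_2 → C_1 sends each 2-simplex [p,q,r] to [q,r] − [p,r] + [p,q]. For instance
  ∂acf = cf − af + ac,
  ∂bcd = cd − bd + bc.
The 12×6 boundary matrix has rank 6 and Smith normal form diag(1,1,1,1,1,1).

Computing H_k = (kernel of ∂_k) / (image of ∂_{k+1}):

  H_0: rank C_0 − rank ∂_1 = 6 − 5 = 1, and the invariant factors of ∂_1 are all 1, so H_0 ≅ Z.
  H_1: rank ker ∂_1 − rank ∂_2 = (12 − 5) − 6 = 1, and the invariant factors of ∂_2 are all 1, so H_1 ≅ Z.
  H_2: rank ker ∂_2 − rank ∂_3 = (6 − 6) − 0 = 0, and there is no ∂_3, so H_2 ≅ 0.

H_0 ≅ Z,  H_1 ≅ Z,  H_2 = 0.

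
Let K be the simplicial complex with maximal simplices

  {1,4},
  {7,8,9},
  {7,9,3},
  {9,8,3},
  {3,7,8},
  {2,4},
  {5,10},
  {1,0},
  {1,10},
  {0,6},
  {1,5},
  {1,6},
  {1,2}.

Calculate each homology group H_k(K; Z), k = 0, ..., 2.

H_0 = Z^2,  H_1 = Z^3,  H_2 = Z.

Order the vertices as 0 < 1 < 2 < 3 < 4 < 5 < 6 < 7 < 8 < 9 < 10. Listing each simplex with vertices in this order, K has dimension 2 with simplices:

  0-simplices (11): [0], [1], [2], [3], [4], [5], [6], [7], [8], [9], [10]
  1-simplices (15): [0,1], [0,6], [1,2], [1,4], [1,5], [1,6], [1,10], [2,4], [3,7], [3,8], [3,9], [5,10], [7,8], [7,9], [8,9]
  2-simplices (4): [3,7,8], [3,7,9], [3,8,9], [7,8,9]

so the chain groups are C_0 ≅ Z^11, C_1 ≅ Z^15, C_2 ≅ Z^4.

The boundary map ∂_1: C_1 → C_0 sends each edge [p,q] (with p < q) to q − p.
This gives a 11×15 integer matrix of rank 9; reducing to Smith normal form yields diagonal entries (1,1,1,1,1,1,1,1,1).

The boundary map ∂_2: C_2 → C_1 sends each 2-simplex [p,q,r] to [q,r] − [p,r] + [p,q]. For instance
  ∂[3,7,9] = [7,9] − [3,9] + [3,7],
  ∂[3,7,8] = [7,8] − [3,8] + [3,7].
This gives a 15×4 integer matrix of rank 3; reducing to Smith normal form yields diagonal entries (1,1,1).

Now H_k = ker ∂_k / im ∂_{k+1}, so:

  H_0: rank C_0 − rank ∂_1 = 11 − 9 = 2, and the invariant factors of ∂_1 are all 1, so H_0 ≅ Z^2.
  H_1: rank ker ∂_1 − rank ∂_2 = (15 − 9) − 3 = 3, and the invariant factors of ∂_2 are all 1, so H_1 ≅ Z^3.
  H_2: rank ker ∂_2 − rank ∂_3 = (4 − 3) − 0 = 1, and there is no ∂_3, so H_2 ≅ Z.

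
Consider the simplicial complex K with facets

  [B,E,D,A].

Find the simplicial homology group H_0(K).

H_0 = Z.

Order the vertices as A < B < D < E. Listing each simplex with vertices in this order, K has dimension 3 with simplices:

  0-simplices (4): A, B, D, E
  1-simplices (6): AB, AD, AE, BD, BE, DE
  2-simplices (4): ABD, ABE, ADE, BDE
  3-simplices (1): ABDE

so the chain groups are C_0 ≅ Z^4, C_1 ≅ Z^6, C_2 ≅ Z^4, C_3 ≅ Z^1.

Boundary ∂_1: C_1 → C_0 maps an edge to its endpoints' difference, ∂[p,q] = q − p.
The 4×6 boundary matrix has rank 3 and Smith normal form diag(1,1,1).

The boundary map ∂_2: C_2 → C_1 sends each 2-simplex [p,q,r] to [q,r] − [p,r] + [p,q]. For instance
  ∂ADE = DE − AE + AD,
  ∂ABE = BE − AE + AB.
The resulting 6×4 matrix has rank 3, and its Smith normal form has invariant factors (1,1,1).

The boundary map ∂_3: C_3 → C_2 sends each 3-simplex σ to the alternating sum Σ_i (−1)^i (σ with its i-th vertex removed). For instance
  ∂ABDE = BDE − ADE + ABE − ABD.
As a 4×1 matrix over Z this has rank 1, with invariant factors (1).

From H_k ≅ ker(∂_k) / im(∂_{k+1}) we obtain:

  H_0: rank C_0 − rank ∂_1 = 4 − 3 = 1, and the invariant factors of ∂_1 are all 1, so H_0 ≅ Z.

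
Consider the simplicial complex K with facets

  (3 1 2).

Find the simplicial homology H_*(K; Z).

H_0 ≅ Z,  H_1 = 0,  H_2 = 0.

We work with the vertex ordering 1 < 2 < 3. The simplices of K, each written with vertices in increasing order, are:

  0-simplices (3): [1], [2], [3]
  1-simplices (3): [1,2], [1,3], [2,3]
  2-simplices (1): [1,2,3]

Hence C_0 ≅ Z^3, C_1 ≅ Z^3, C_2 ≅ Z^1.

The boundary map ∂_1: C_1 → C_0 maps an edge to its endpoints' difference, ∂[p,q] = q − p. For instance
  ∂[1,2] = [2] − [1].
As a 3×3 matrix over Z this has rank 2, with invariant factors (1,1).

∂_2: C_2 → C_1 sends each 2-simplex [p,q,r] to [q,r] − [p,r] + [p,q]. For instance
  ∂[1,2,3] = [2,3] − [1,3] + [1,2].
As a 3×1 matrix over Z this has rank 1, with invariant factors (1).

Computing H_k = (kernel of ∂_k) / (image of ∂_{k+1}):

  H_0: rank C_0 − rank ∂_1 = 3 − 2 = 1, and the invariant factors of ∂_1 are all 1, so H_0 ≅ Z.
  H_1: rank ker ∂_1 − rank ∂_2 = (3 − 2) − 1 = 0, and the invariant factors of ∂_2 are all 1, so H_1 ≅ 0.
  H_2: rank ker ∂_2 − rank ∂_3 = (1 − 1) − 0 = 0, and there is no ∂_3, so H_2 ≅ 0.

As a check, the Euler characteristic is 3 − 3 + 1 = 1, which agrees with 1 − 0 + 0 = 1.
(K is a triangulation of the 2-simplex.)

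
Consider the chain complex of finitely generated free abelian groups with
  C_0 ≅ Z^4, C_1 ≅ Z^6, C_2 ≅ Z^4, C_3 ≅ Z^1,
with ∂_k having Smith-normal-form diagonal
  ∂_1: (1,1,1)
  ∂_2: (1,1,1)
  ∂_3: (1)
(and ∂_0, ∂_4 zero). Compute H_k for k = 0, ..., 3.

H_0 ≅ Z,  H_1 = 0,  H_2 = 0,  H_3 = 0.

H_0: b_0 = 4 − 0 − 3 = 1; torsion from ∂_1 factors > 1: none. So H_0 ≅ Z.
H_1: b_1 = 6 − 3 − 3 = 0; torsion from ∂_2 factors > 1: none. So H_1 ≅ 0.
H_2: b_2 = 4 − 3 − 1 = 0; torsion from ∂_3 factors > 1: none. So H_2 ≅ 0.
H_3: b_3 = 1 − 1 − 0 = 0; torsion from ∂_4 factors > 1: none. So H_3 ≅ 0.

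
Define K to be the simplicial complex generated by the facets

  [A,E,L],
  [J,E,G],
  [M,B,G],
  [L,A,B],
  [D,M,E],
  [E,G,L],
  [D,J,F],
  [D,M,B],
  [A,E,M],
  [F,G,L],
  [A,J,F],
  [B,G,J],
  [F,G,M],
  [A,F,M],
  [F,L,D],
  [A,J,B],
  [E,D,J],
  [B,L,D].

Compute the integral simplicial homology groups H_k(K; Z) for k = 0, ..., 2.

We work with the vertex ordering A < B < D < E < F < G < J < L < M. The simplices of K, each written with vertices in increasing order, are:

  0-simplices (9): A, B, D, E, F, G, J, L, M
  1-simplices (27): AB, AE, AF, AJ, AL, AM, BD, BG, BJ, BL, BM, DE, DF, DJ, DL, DM, EG, EJ, EL, EM, FG, FJ, FL, FM, GJ, GL, GM
  2-simplices (18): ABJ, ABL, AEL, AEM, AFJ, AFM, BDL, BDM, BGJ, BGM, DEJ, DEM, DFJ, DFL, EGJ, EGL, FGL, FGM

Hence C_0 ≅ Z^9, C_1 ≅ Z^27, C_2 ≅ Z^18.

∂_1: C_1 → C_0 maps an edge to its endpoints' difference, ∂[p,q] = q − p. For instance
  ∂BD = D − B.
As a 9×27 matrix over Z this has rank 8, with invariant factors (1,1,1,1,1,1,1,1).

The boundary map ∂_2: C_2 → C_1 acts by ∂[p,q,r] = [q,r] − [p,r] + [p,q]. For instance
  ∂AFJ = FJ − AJ + AF,
  ∂DFL = FL − DL + DF.
As a 27×18 matrix over Z this has rank 17, with invariant factors (1,1,1,1,1,1,1,1,1,1,1,1,1,1,1,1,1).

Computing H_k = (kernel of ∂_k) / (image of ∂_{k+1}):

  H_0: rank C_0 − rank ∂_1 = 9 − 8 = 1, and the invariant factors of ∂_1 are all 1, so H_0 ≅ Z.
  H_1: rank ker ∂_1 − rank ∂_2 = (27 − 8) − 17 = 2, and the invariant factors of ∂_2 are all 1, so H_1 ≅ Z^2.
  H_2: rank ker ∂_2 − rank ∂_3 = (18 − 17) − 0 = 1, and there is no ∂_3, so H_2 ≅ Z.

As a check, the Euler characteristic is 9 − 27 + 18 = 0, which agrees with 1 − 2 + 1 = 0.
(K is a triangulation of the torus T^2.)

H_0 = Z,  H_1 = Z^2,  H_2 = Z.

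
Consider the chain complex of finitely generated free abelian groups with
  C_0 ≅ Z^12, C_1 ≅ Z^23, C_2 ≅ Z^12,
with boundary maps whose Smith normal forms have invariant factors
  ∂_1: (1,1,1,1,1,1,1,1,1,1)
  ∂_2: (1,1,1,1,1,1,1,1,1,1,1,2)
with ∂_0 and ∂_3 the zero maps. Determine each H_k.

H_0: b_0 = 12 − 0 − 10 = 2; torsion from ∂_1 factors > 1: none. So H_0 = Z^2.
H_1: b_1 = 23 − 10 − 12 = 1; torsion from ∂_2 factors > 1: [2]. So H_1 = Z ⊕ Z/2Z.
H_2: b_2 = 12 − 12 − 0 = 0; torsion from ∂_3 factors > 1: none. So H_2 = 0.

H_0 = Z^2,  H_1 = Z ⊕ Z/2Z,  H_2 = 0.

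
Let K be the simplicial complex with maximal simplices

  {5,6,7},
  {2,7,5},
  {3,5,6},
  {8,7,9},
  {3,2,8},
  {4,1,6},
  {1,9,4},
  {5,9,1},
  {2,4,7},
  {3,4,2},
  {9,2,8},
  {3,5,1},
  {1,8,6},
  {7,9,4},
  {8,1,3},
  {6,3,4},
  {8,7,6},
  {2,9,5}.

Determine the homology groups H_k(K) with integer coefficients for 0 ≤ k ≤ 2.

H_0 ≅ Z,  H_1 ≅ Z ⊕ Z/2,  H_2 = 0.

K has 9 vertices, 27 edges, 18 triangles.
rank ∂_0 = 0, rank ∂_1 = 8 ⇒ b_0 = 9 − 0 − 8 = 1; all invariant factors of ∂_1 are 1 so no torsion. So H_0 = Z.
rank ∂_1 = 8, rank ∂_2 = 18 ⇒ b_1 = 27 − 8 − 18 = 1; ∂_2 has invariant factor(s) [2] giving torsion. So H_1 = Z ⊕ Z/2.
rank ∂_2 = 18, rank ∂_3 = 0 ⇒ b_2 = 18 − 18 − 0 = 0. So H_2 = 0.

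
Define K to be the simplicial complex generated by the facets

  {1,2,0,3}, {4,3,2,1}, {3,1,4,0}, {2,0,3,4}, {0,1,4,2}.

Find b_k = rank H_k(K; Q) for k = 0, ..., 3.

We work with the vertex ordering 0 < 1 < 2 < 3 < 4. The simplices of K, each written with vertices in increasing order, are:

  0-simplices (5): [0], [1], [2], [3], [4]
  1-simplices (10): [0,1], [0,2], [0,3], [0,4], [1,2], [1,3], [1,4], [2,3], [2,4], [3,4]
  2-simplices (10): [0,1,2], [0,1,3], [0,1,4], [0,2,3], [0,2,4], [0,3,4], [1,2,3], [1,2,4], [1,3,4], [2,3,4]
  3-simplices (5): [0,1,2,3], [0,1,2,4], [0,1,3,4], [0,2,3,4], [1,2,3,4]

giving chain groups C_0 ≅ Z^5, C_1 ≅ Z^10, C_2 ≅ Z^10, C_3 ≅ Z^5.

Boundary ∂_1: C_1 → C_0 is given by ∂[p,q] = [q] − [p]. For instance
  ∂[0,4] = [4] − [0].
The 5×10 boundary matrix has rank 4 and Smith normal form diag(1,1,1,1).

Boundary ∂_2: C_2 → C_1 sends each 2-simplex [p,q,r] to [q,r] − [p,r] + [p,q]. For instance
  ∂[2,3,4] = [3,4] − [2,4] + [2,3],
  ∂[0,2,3] = [2,3] − [0,3] + [0,2].
This gives a 10×10 integer matrix of rank 6; reducing to Smith normal form yields diagonal entries (1,1,1,1,1,1).

The boundary map ∂_3: C_3 → C_2 sends each 3-simplex σ to the alternating sum Σ_i (−1)^i (σ with its i-th vertex removed). For instance
  ∂[0,2,3,4] = [2,3,4] − [0,3,4] + [0,2,4] − [0,2,3],
  ∂[0,1,3,4] = [1,3,4] − [0,3,4] + [0,1,4] − [0,1,3].
This gives a 10×5 integer matrix of rank 4; reducing to Smith normal form yields diagonal entries (1,1,1,1).

From H_k ≅ ker(∂_k) / im(∂_{k+1}) we obtain:

  H_0: rank C_0 − rank ∂_1 = 5 − 4 = 1, and the invariant factors of ∂_1 are all 1, so H_0 ≅ Z.
  H_1: rank ker ∂_1 − rank ∂_2 = (10 − 4) − 6 = 0, and the invariant factors of ∂_2 are all 1, so H_1 ≅ 0.
  H_2: rank ker ∂_2 − rank ∂_3 = (10 − 6) − 4 = 0, and the invariant factors of ∂_3 are all 1, so H_2 ≅ 0.
  H_3: rank ker ∂_3 − rank ∂_4 = (5 − 4) − 0 = 1, and there is no ∂_4, so H_3 ≅ Z.

(K is a triangulation of the 3-sphere S^3.)

Hence the Betti numbers are b_0 = 1, b_1 = 0, b_2 = 0, b_3 = 1.

b_0 = 1, b_1 = 0, b_2 = 0, b_3 = 1.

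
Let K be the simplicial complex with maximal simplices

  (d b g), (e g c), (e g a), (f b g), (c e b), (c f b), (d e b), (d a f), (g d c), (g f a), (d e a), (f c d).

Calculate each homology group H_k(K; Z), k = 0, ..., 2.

We work with the vertex ordering a < b < c < d < e < f < g. The simplices of K, each written with vertices in increasing order, are:

  0-simplices (7): a, b, c, d, e, f, g
  1-simplices (18): ad, ae, af, ag, bc, bd, be, bf, bg, cd, ce, cf, cg, de, df, dg, eg, fg
  2-simplices (12): ade, adf, aeg, afg, bce, bcf, bde, bdg, bfg, cdf, cdg, ceg

so the chain groups are C_0 ≅ Z^7, C_1 ≅ Z^18, C_2 ≅ Z^12.

∂_1: C_1 → C_0 maps an edge to its endpoints' difference, ∂[p,q] = q − p.
The 7×18 boundary matrix has rank 6 and Smith normal form diag(1,1,1,1,1,1).

The boundary map ∂_2: C_2 → C_1 sends each 2-simplex [p,q,r] to [q,r] − [p,r] + [p,q]. For instance
  ∂bfg = fg − bg + bf,
  ∂afg = fg − ag + af.
As a 18×12 matrix over Z this has rank 12, with invariant factors (1,1,1,1,1,1,1,1,1,1,1,2).

Now H_k = ker ∂_k / im ∂_{k+1}, so:

  H_0: rank C_0 − rank ∂_1 = 7 − 6 = 1, and the invariant factors of ∂_1 are all 1, so H_0 ≅ Z.
  H_1: rank ker ∂_1 − rank ∂_2 = (18 − 6) − 12 = 0, and ∂_2 has invariant factor 2 > 1, so H_1 ≅ Z/2.
  H_2: rank ker ∂_2 − rank ∂_3 = (12 − 12) − 0 = 0, and there is no ∂_3, so H_2 ≅ 0.

As a check, the Euler characteristic is 7 − 18 + 12 = 1, which agrees with 1 − 0 + 0 = 1.

H_0 ≅ Z,  H_1 ≅ Z/2,  H_2 = 0.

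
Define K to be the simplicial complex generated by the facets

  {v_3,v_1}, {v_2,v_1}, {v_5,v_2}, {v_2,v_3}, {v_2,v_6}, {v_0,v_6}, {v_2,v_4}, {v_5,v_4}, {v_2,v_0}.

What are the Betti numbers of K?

Order the vertices as v_0 < v_1 < v_2 < v_3 < v_4 < v_5 < v_6. Listing each simplex with vertices in this order, K has dimension 1 with simplices:

  0-simplices (7): [v_0], [v_1], [v_2], [v_3], [v_4], [v_5], [v_6]
  1-simplices (9): [v_0,v_2], [v_0,v_6], [v_1,v_2], [v_1,v_3], [v_2,v_3], [v_2,v_4], [v_2,v_5], [v_2,v_6], [v_4,v_5]

Hence C_0 ≅ Z^7, C_1 ≅ Z^9.

The boundary map ∂_1: C_1 → C_0 maps an edge to its endpoints' difference, ∂[p,q] = q − p. For instance
  ∂[v_2,v_4] = [v_4] − [v_2].
The resulting 7×9 matrix has rank 6, and its Smith normal form has invariant factors (1,1,1,1,1,1).

Computing H_k = (kernel of ∂_k) / (image of ∂_{k+1}):

  H_0: rank C_0 − rank ∂_1 = 7 − 6 = 1, and the invariant factors of ∂_1 are all 1, so H_0 ≅ Z.
  H_1: rank ker ∂_1 − rank ∂_2 = (9 − 6) − 0 = 3, and there is no ∂_2, so H_1 ≅ Z^3.

As a check, the Euler characteristic is 7 − 9 = -2, which agrees with 1 − 3 = -2.

Hence the Betti numbers are b_0 = 1, b_1 = 3.

b_0 = 1, b_1 = 3.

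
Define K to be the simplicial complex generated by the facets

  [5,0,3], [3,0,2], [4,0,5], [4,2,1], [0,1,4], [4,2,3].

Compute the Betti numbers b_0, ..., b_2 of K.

We work with the vertex ordering 0 < 1 < 2 < 3 < 4 < 5. The simplices of K, each written with vertices in increasing order, are:

  0-simplices (6): [0], [1], [2], [3], [4], [5]
  1-simplices (12): [0,1], [0,2], [0,3], [0,4], [0,5], [1,2], [1,4], [2,3], [2,4], [3,4], [3,5], [4,5]
  2-simplices (6): [0,1,4], [0,2,3], [0,3,5], [0,4,5], [1,2,4], [2,3,4]

Hence C_0 ≅ Z^6, C_1 ≅ Z^12, C_2 ≅ Z^6.

∂_1: C_1 → C_0 maps an edge to its endpoints' difference, ∂[p,q] = q − p.
As a 6×12 matrix over Z this has rank 5, with invariant factors (1,1,1,1,1).

The boundary map ∂_2: C_2 → C_1 maps a triangle to the signed sum of its edges. For instance
  ∂[1,2,4] = [2,4] − [1,4] + [1,2],
  ∂[0,1,4] = [1,4] − [0,4] + [0,1].
This gives a 12×6 integer matrix of rank 6; reducing to Smith normal form yields diagonal entries (1,1,1,1,1,1).

Now H_k = ker ∂_k / im ∂_{k+1}, so:

  H_0: rank C_0 − rank ∂_1 = 6 − 5 = 1, and the invariant factors of ∂_1 are all 1, so H_0 = Z.
  H_1: rank ker ∂_1 − rank ∂_2 = (12 − 5) − 6 = 1, and the invariant factors of ∂_2 are all 1, so H_1 = Z.
  H_2: rank ker ∂_2 − rank ∂_3 = (6 − 6) − 0 = 0, and there is no ∂_3, so H_2 = 0.

Hence the Betti numbers are b_0 = 1, b_1 = 1, b_2 = 0.

b_0 = 1, b_1 = 1, b_2 = 0.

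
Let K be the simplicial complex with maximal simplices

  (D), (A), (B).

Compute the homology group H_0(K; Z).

H_0 = Z^3.

Fix the vertex order A < B < D and write every simplex with vertices in increasing order. Then dim K = 0 and the simplices of K are:

  0-simplices (3): A, B, D

giving chain groups C_0 ≅ Z^3.

Computing H_k = (kernel of ∂_k) / (image of ∂_{k+1}):

  H_0: rank C_0 − rank ∂_1 = 3 − 0 = 3, and there is no ∂_1, so H_0 ≅ Z^3.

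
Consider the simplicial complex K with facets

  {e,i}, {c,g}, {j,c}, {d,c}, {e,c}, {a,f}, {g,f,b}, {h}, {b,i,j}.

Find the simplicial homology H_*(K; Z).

Take the total order a < b < c < d < e < f < g < h < i < j on the vertex set. Then K (dimension 2) consists of the simplices:

  0-simplices (10): a, b, c, d, e, f, g, h, i, j
  1-simplices (12): af, bf, bg, bi, bj, cd, ce, cg, cj, ei, fg, ij
  2-simplices (2): bfg, bij

so the chain groups are C_0 ≅ Z^10, C_1 ≅ Z^12, C_2 ≅ Z^2.

∂_1: C_1 → C_0 is given by ∂[p,q] = [q] − [p]. For instance
  ∂ij = j − i.
This gives a 10×12 integer matrix of rank 8; reducing to Smith normal form yields diagonal entries (1,1,1,1,1,1,1,1).

∂_2: C_2 → C_1 acts by ∂[p,q,r] = [q,r] − [p,r] + [p,q]. For instance
  ∂bij = ij − bj + bi,
  ∂bfg = fg − bg + bf.
The resulting 12×2 matrix has rank 2, and its Smith normal form has invariant factors (1,1).

Computing H_k = (kernel of ∂_k) / (image of ∂_{k+1}):

  H_0: rank C_0 − rank ∂_1 = 10 − 8 = 2, and the invariant factors of ∂_1 are all 1, so H_0 ≅ Z^2.
  H_1: rank ker ∂_1 − rank ∂_2 = (12 − 8) − 2 = 2, and the invariant factors of ∂_2 are all 1, so H_1 ≅ Z^2.
  H_2: rank ker ∂_2 − rank ∂_3 = (2 − 2) − 0 = 0, and there is no ∂_3, so H_2 ≅ 0.

As a check, the Euler characteristic is 10 − 12 + 2 = 0, which agrees with 2 − 2 + 0 = 0.

H_0 = Z^2,  H_1 = Z^2,  H_2 = 0.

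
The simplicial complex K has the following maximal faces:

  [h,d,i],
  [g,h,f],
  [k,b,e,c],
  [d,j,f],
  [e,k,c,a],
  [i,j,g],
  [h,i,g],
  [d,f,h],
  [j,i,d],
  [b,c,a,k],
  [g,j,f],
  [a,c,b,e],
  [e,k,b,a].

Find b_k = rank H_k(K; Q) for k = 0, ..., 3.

b_0 = 2, b_1 = 0, b_2 = 1, b_3 = 1.

Fix the vertex order a < b < c < d < e < f < g < h < i < j < k and write every simplex with vertices in increasing order. Then dim K = 3 and the simplices of K are:

  0-simplices (11): a, b, c, d, e, f, g, h, i, j, k
  1-simplices (22): ab, ac, ae, ak, bc, be, bk, ce, ck, df, dh, di, dj, ek, fg, fh, fj, gh, gi, gj, hi, ij
  2-simplices (18): abc, abe, abk, ace, ack, aek, bce, bck, bek, cek, dfh, dfj, dhi, dij, fgh, fgj, ghi, gij
  3-simplices (5): abce, abck, abek, acek, bcek

so the chain groups are C_0 ≅ Z^11, C_1 ≅ Z^22, C_2 ≅ Z^18, C_3 ≅ Z^5.

∂_1: C_1 → C_0 maps an edge to its endpoints' difference, ∂[p,q] = q − p. For instance
  ∂dh = h − d.
This gives a 11×22 integer matrix of rank 9; reducing to Smith normal form yields diagonal entries (1,1,1,1,1,1,1,1,1).

Boundary ∂_2: C_2 → C_1 sends each 2-simplex [p,q,r] to [q,r] − [p,r] + [p,q]. For instance
  ∂ghi = hi − gi + gh,
  ∂dfj = fj − dj + df.
The 22×18 boundary matrix has rank 13 and Smith normal form diag(1,1,1,1,1,1,1,1,1,1,1,1,1).

Boundary ∂_3: C_3 → C_2 sends each 3-simplex σ to the alternating sum Σ_i (−1)^i (σ with its i-th vertex removed). For instance
  ∂abce = bce − ace + abe − abc,
  ∂bcek = cek − bek + bck − bce.
The resulting 18×5 matrix has rank 4, and its Smith normal form has invariant factors (1,1,1,1).

Computing H_k = (kernel of ∂_k) / (image of ∂_{k+1}):

  H_0: rank C_0 − rank ∂_1 = 11 − 9 = 2, and the invariant factors of ∂_1 are all 1, so H_0 ≅ Z^2.
  H_1: rank ker ∂_1 − rank ∂_2 = (22 − 9) − 13 = 0, and the invariant factors of ∂_2 are all 1, so H_1 ≅ 0.
  H_2: rank ker ∂_2 − rank ∂_3 = (18 − 13) − 4 = 1, and the invariant factors of ∂_3 are all 1, so H_2 ≅ Z.
  H_3: rank ker ∂_3 − rank ∂_4 = (5 − 4) − 0 = 1, and there is no ∂_4, so H_3 ≅ Z.

Hence the Betti numbers are b_0 = 2, b_1 = 0, b_2 = 1, b_3 = 1.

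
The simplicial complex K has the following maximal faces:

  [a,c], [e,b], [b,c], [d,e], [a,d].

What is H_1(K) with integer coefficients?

Take the total order a < b < c < d < e on the vertex set. Then K (dimension 1) consists of the simplices:

  0-simplices (5): a, b, c, d, e
  1-simplices (5): ac, ad, bc, be, de

giving chain groups C_0 ≅ Z^5, C_1 ≅ Z^5.

Boundary ∂_1: C_1 → C_0 sends each edge [p,q] (with p < q) to q − p. For instance
  ∂ad = d − a.
The 5×5 boundary matrix has rank 4 and Smith normal form diag(1,1,1,1).

Computing H_k = (kernel of ∂_k) / (image of ∂_{k+1}):

  H_1: rank ker ∂_1 − rank ∂_2 = (5 − 4) − 0 = 1, and there is no ∂_2, so H_1 ≅ Z.

(K is a triangulation of the circle S^1.)

H_1 ≅ Z.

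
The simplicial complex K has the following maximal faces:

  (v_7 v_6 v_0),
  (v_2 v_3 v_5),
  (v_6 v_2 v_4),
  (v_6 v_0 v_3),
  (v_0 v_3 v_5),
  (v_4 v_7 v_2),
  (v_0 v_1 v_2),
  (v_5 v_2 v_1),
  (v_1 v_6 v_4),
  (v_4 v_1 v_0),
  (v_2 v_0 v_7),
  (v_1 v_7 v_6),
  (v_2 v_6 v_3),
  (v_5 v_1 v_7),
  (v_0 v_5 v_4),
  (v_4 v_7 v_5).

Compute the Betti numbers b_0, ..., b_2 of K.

b_0 = 1, b_1 = 2, b_2 = 1.

Order the vertices as v_0 < v_1 < v_2 < v_3 < v_4 < v_5 < v_6 < v_7. Listing each simplex with vertices in this order, K has dimension 2 with simplices:

  0-simplices (8): [v_0], [v_1], [v_2], [v_3], [v_4], [v_5], [v_6], [v_7]
  1-simplices (24): (24 of them)
  2-simplices (16): (16 of them)

giving chain groups C_0 ≅ Z^8, C_1 ≅ Z^24, C_2 ≅ Z^16.

The boundary map ∂_1: C_1 → C_0 is given by ∂[p,q] = [q] − [p].
As a 8×24 matrix over Z this has rank 7, with invariant factors (1,1,1,1,1,1,1).

Boundary ∂_2: C_2 → C_1 maps a triangle to the signed sum of its edges. For instance
  ∂[v_0,v_6,v_7] = [v_6,v_7] − [v_0,v_7] + [v_0,v_6],
  ∂[v_0,v_3,v_5] = [v_3,v_5] − [v_0,v_5] + [v_0,v_3].
The resulting 24×16 matrix has rank 15, and its Smith normal form has invariant factors (1,1,1,1,1,1,1,1,1,1,1,1,1,1,1).

Reading off H_k = ker ∂_k / im ∂_{k+1}:

  H_0: rank C_0 − rank ∂_1 = 8 − 7 = 1, and the invariant factors of ∂_1 are all 1, so H_0 ≅ Z.
  H_1: rank ker ∂_1 − rank ∂_2 = (24 − 7) − 15 = 2, and the invariant factors of ∂_2 are all 1, so H_1 ≅ Z^2.
  H_2: rank ker ∂_2 − rank ∂_3 = (16 − 15) − 0 = 1, and there is no ∂_3, so H_2 ≅ Z.

As a check, the Euler characteristic is 8 − 24 + 16 = 0, which agrees with 1 − 2 + 1 = 0.

Hence the Betti numbers are b_0 = 1, b_1 = 2, b_2 = 1.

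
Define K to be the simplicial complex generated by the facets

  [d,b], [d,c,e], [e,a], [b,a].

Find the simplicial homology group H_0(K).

H_0 = Z.

We work with the vertex ordering a < b < c < d < e. The simplices of K, each written with vertices in increasing order, are:

  0-simplices (5): a, b, c, d, e
  1-simplices (6): ab, ae, bd, cd, ce, de
  2-simplices (1): cde

Hence C_0 ≅ Z^5, C_1 ≅ Z^6, C_2 ≅ Z^1.

Boundary ∂_1: C_1 → C_0 maps an edge to its endpoints' difference, ∂[p,q] = q − p. For instance
  ∂cd = d − c.
As a 5×6 matrix over Z this has rank 4, with invariant factors (1,1,1,1).

∂_2: C_2 → C_1 sends each 2-simplex [p,q,r] to [q,r] − [p,r] + [p,q]. For instance
  ∂cde = de − ce + cd.
This gives a 6×1 integer matrix of rank 1; reducing to Smith normal form yields diagonal entries (1).

Reading off H_k = ker ∂_k / im ∂_{k+1}:

  H_0: rank C_0 − rank ∂_1 = 5 − 4 = 1, and the invariant factors of ∂_1 are all 1, so H_0 = Z.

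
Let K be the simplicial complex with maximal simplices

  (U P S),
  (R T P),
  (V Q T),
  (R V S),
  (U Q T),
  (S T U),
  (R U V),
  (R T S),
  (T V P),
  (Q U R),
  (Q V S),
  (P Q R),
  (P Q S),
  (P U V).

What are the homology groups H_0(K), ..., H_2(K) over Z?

K has 7 vertices, 21 edges, 14 triangles.
rank ∂_0 = 0, rank ∂_1 = 6 ⇒ b_0 = 7 − 0 − 6 = 1; all invariant factors of ∂_1 are 1 so no torsion. So H_0 = Z.
rank ∂_1 = 6, rank ∂_2 = 13 ⇒ b_1 = 21 − 6 − 13 = 2; all invariant factors of ∂_2 are 1 so no torsion. So H_1 = Z^2.
rank ∂_2 = 13, rank ∂_3 = 0 ⇒ b_2 = 14 − 13 − 0 = 1. So H_2 = Z.

H_0 = Z,  H_1 = Z^2,  H_2 = Z.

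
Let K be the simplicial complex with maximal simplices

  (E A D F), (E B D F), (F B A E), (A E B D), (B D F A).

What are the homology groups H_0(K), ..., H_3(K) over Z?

Take the total order A < B < D < E < F on the vertex set. Then K (dimension 3) consists of the simplices:

  0-simplices (5): A, B, D, E, F
  1-simplices (10): AB, AD, AE, AF, BD, BE, BF, DE, DF, EF
  2-simplices (10): ABD, ABE, ABF, ADE, ADF, AEF, BDE, BDF, BEF, DEF
  3-simplices (5): ABDE, ABDF, ABEF, ADEF, BDEF

Hence C_0 ≅ Z^5, C_1 ≅ Z^10, C_2 ≅ Z^10, C_3 ≅ Z^5.

Boundary ∂_1: C_1 → C_0 maps an edge to its endpoints' difference, ∂[p,q] = q − p. For instance
  ∂EF = F − E.
The 5×10 boundary matrix has rank 4 and Smith normal form diag(1,1,1,1).

Boundary ∂_2: C_2 → C_1 maps a triangle to the signed sum of its edges. For instance
  ∂AEF = EF − AF + AE,
  ∂BDF = DF − BF + BD.
This gives a 10×10 integer matrix of rank 6; reducing to Smith normal form yields diagonal entries (1,1,1,1,1,1).

∂_3: C_3 → C_2 sends each 3-simplex σ to the alternating sum Σ_i (−1)^i (σ with its i-th vertex removed). For instance
  ∂ABDF = BDF − ADF + ABF − ABD,
  ∂ABDE = BDE − ADE + ABE − ABD.
The resulting 10×5 matrix has rank 4, and its Smith normal form has invariant factors (1,1,1,1).

Reading off H_k = ker ∂_k / im ∂_{k+1}:

  H_0: rank C_0 − rank ∂_1 = 5 − 4 = 1, and the invariant factors of ∂_1 are all 1, so H_0 ≅ Z.
  H_1: rank ker ∂_1 − rank ∂_2 = (10 − 4) − 6 = 0, and the invariant factors of ∂_2 are all 1, so H_1 ≅ 0.
  H_2: rank ker ∂_2 − rank ∂_3 = (10 − 6) − 4 = 0, and the invariant factors of ∂_3 are all 1, so H_2 ≅ 0.
  H_3: rank ker ∂_3 − rank ∂_4 = (5 − 4) − 0 = 1, and there is no ∂_4, so H_3 ≅ Z.

H_0 ≅ Z,  H_1 = 0,  H_2 = 0,  H_3 ≅ Z.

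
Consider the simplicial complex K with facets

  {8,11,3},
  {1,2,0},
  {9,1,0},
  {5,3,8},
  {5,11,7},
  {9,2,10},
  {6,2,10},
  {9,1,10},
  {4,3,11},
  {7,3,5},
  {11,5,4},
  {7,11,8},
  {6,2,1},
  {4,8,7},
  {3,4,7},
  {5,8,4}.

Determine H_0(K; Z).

H_0 = Z^2.

K has 12 vertices, 27 edges, 16 triangles.
rank ∂_0 = 0, rank ∂_1 = 10 ⇒ b_0 = 12 − 0 − 10 = 2; all invariant factors of ∂_1 are 1 so no torsion. So H_0 ≅ Z^2.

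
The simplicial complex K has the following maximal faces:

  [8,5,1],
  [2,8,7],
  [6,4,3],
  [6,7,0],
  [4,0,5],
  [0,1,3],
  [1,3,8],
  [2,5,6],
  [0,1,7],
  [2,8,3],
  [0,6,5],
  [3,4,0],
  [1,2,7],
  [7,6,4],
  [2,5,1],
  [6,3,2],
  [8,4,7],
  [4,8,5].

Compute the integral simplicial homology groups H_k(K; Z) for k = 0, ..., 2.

H_0 = Z,  H_1 = Z ⊕ Z/2,  H_2 = 0.

Take the total order 0 < 1 < 2 < 3 < 4 < 5 < 6 < 7 < 8 on the vertex set. Then K (dimension 2) consists of the simplices:

  0-simplices (9): [0], [1], [2], [3], [4], [5], [6], [7], [8]
  1-simplices (27): (27 of them)
  2-simplices (18): [0,1,3], [0,1,7], [0,3,4], [0,4,5], [0,5,6], [0,6,7], [1,2,5], [1,2,7], [1,3,8], [1,5,8], [2,3,6], [2,3,8], [2,5,6], [2,7,8], [3,4,6], [4,5,8], [4,6,7], [4,7,8]

so the chain groups are C_0 ≅ Z^9, C_1 ≅ Z^27, C_2 ≅ Z^18.

∂_1: C_1 → C_0 is given by ∂[p,q] = [q] − [p]. For instance
  ∂[1,3] = [3] − [1].
The 9×27 boundary matrix has rank 8 and Smith normal form diag(1,1,1,1,1,1,1,1).

∂_2: C_2 → C_1 maps a triangle to the signed sum of its edges. For instance
  ∂[0,1,7] = [1,7] − [0,7] + [0,1],
  ∂[1,2,7] = [2,7] − [1,7] + [1,2].
As a 27×18 matrix over Z this has rank 18, with invariant factors (1,1,1,1,1,1,1,1,1,1,1,1,1,1,1,1,1,2).

From H_k ≅ ker(∂_k) / im(∂_{k+1}) we obtain:

  H_0: rank C_0 − rank ∂_1 = 9 − 8 = 1, and the invariant factors of ∂_1 are all 1, so H_0 = Z.
  H_1: rank ker ∂_1 − rank ∂_2 = (27 − 8) − 18 = 1, and ∂_2 has invariant factor 2 > 1, so H_1 = Z ⊕ Z/2.
  H_2: rank ker ∂_2 − rank ∂_3 = (18 − 18) − 0 = 0, and there is no ∂_3, so H_2 = 0.

As a check, the Euler characteristic is 9 − 27 + 18 = 0, which agrees with 1 − 1 + 0 = 0.
(K is a triangulation of the Klein bottle.)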